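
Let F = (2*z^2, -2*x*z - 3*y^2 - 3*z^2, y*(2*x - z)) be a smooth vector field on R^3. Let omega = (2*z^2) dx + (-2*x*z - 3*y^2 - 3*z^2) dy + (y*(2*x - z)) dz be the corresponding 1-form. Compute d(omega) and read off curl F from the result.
d(omega) = (4*x + 5*z) dy ∧ dz + (-2*y + 4*z) dz ∧ dx + (-2*z) dx ∧ dy; curl F = (4*x + 5*z, -2*y + 4*z, -2*z)

d omega = sum_{i<j} (∂f_j/∂x_i - ∂f_i/∂x_j) dx_i ∧ dx_j. Under the identification (dy ∧ dz, dz ∧ dx, dx ∧ dy) ↔ (e_x, e_y, e_z), the coefficients are exactly the components of curl F. Compute:
  ∂R/∂y - ∂Q/∂z = (2*x - z) - (-2*x - 6*z) = 4*x + 5*z
  ∂P/∂z - ∂R/∂x = (4*z) - (2*y) = -2*y + 4*z
  ∂Q/∂x - ∂P/∂y = (-2*z) - (0) = -2*z.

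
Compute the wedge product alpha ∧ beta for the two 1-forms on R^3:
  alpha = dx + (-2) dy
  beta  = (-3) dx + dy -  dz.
alpha ∧ beta = (-5) dx ∧ dy + (-1) dx ∧ dz + (2) dy ∧ dz

Distribute the wedge, using dx_i ∧ dx_j = -dx_j ∧ dx_i and dx_i ∧ dx_i = 0. For each pair (i, j) with i < j, the coefficient of dx_i ∧ dx_j in alpha ∧ beta is (alpha_i * beta_j - alpha_j * beta_i). Collecting: alpha ∧ beta = (-5) dx ∧ dy + (-1) dx ∧ dz + (2) dy ∧ dz.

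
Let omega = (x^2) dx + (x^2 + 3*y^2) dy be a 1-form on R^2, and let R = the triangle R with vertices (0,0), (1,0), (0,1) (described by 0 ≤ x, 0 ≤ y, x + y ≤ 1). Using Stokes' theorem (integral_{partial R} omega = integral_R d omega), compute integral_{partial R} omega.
integral_(partial R) omega = 1/3

Stokes: integral_partial_R omega = integral_R d omega with d omega = (∂Q/∂x - ∂P/∂y) dx ∧ dy.
  ∂Q/∂x = 2*x
  ∂P/∂y = 0
  integrand = ∂Q/∂x - ∂P/∂y = 2*x.
Integrating over R: integral_0^1 integral_0^{1-x} (2*x) dy dx = 1/3.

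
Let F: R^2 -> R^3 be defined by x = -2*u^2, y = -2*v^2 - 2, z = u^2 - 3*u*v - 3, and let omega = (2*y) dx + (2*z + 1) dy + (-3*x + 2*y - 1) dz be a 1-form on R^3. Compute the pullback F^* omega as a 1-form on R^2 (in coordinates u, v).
F^* omega = (12*u^3 - 18*u^2*v + 8*u*v^2 + 6*u + 12*v^3 + 15*v) du + (-18*u^3 - 8*u^2*v + 36*u*v^2 + 15*u + 20*v) dv

Using F^*(f dg) = (f ∘ F) d(g ∘ F), substitute each coordinate x_i by F_i(u, v) in f_i, and replace dx_i by d F_i = (∂F_i/∂u) du + (∂F_i/∂v) dv.
  For the x component: f_1(F) = -4*v^2 - 4; d F_1 = (-4*u) du + (0) dv
  For the y component: f_2(F) = 2*u^2 - 6*u*v - 5; d F_2 = (0) du + (-4*v) dv
  For the z component: f_3(F) = 6*u^2 - 4*v^2 - 5; d F_3 = (2*u - 3*v) du + (-3*u) dv
Combining and collecting du, dv coefficients:
  coeff of du: 12*u^3 - 18*u^2*v + 8*u*v^2 + 6*u + 12*v^3 + 15*v
  coeff of dv: -18*u^3 - 8*u^2*v + 36*u*v^2 + 15*u + 20*v
F^* omega = (12*u^3 - 18*u^2*v + 8*u*v^2 + 6*u + 12*v^3 + 15*v) du + (-18*u^3 - 8*u^2*v + 36*u*v^2 + 15*u + 20*v) dv.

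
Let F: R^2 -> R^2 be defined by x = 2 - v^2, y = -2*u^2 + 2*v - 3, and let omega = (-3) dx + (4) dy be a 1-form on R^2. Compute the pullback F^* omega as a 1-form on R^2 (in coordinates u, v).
F^* omega = (-16*u) du + (6*v + 8) dv

Using F^*(f dg) = (f ∘ F) d(g ∘ F), substitute each coordinate x_i by F_i(u, v) in f_i, and replace dx_i by d F_i = (∂F_i/∂u) du + (∂F_i/∂v) dv.
  For the x component: f_1(F) = -3; d F_1 = (0) du + (-2*v) dv
  For the y component: f_2(F) = 4; d F_2 = (-4*u) du + (2) dv
Combining and collecting du, dv coefficients:
  coeff of du: -16*u
  coeff of dv: 6*v + 8
F^* omega = (-16*u) du + (6*v + 8) dv.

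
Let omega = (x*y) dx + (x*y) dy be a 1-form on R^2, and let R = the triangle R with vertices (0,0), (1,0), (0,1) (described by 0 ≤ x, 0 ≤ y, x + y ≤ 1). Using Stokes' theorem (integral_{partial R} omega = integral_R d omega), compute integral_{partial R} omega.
integral_(partial R) omega = 0

Stokes: integral_partial_R omega = integral_R d omega with d omega = (∂Q/∂x - ∂P/∂y) dx ∧ dy.
  ∂Q/∂x = y
  ∂P/∂y = x
  integrand = ∂Q/∂x - ∂P/∂y = -x + y.
Integrating over R: integral_0^1 integral_0^{1-x} (-x + y) dy dx = 0.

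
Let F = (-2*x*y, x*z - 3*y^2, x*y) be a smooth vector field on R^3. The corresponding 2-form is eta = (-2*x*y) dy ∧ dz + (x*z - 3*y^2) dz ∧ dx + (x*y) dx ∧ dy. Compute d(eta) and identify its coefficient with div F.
d(eta) = (-8*y) dx ∧ dy ∧ dz; div F = -8*y

For a 2-form in R^3 of the form above, applying d gives a 3-form with coefficient ∂P/∂x + ∂Q/∂y + ∂R/∂z:
  ∂P/∂x = -2*y
  ∂Q/∂y = -6*y
  ∂R/∂z = 0
Sum = -8*y, which is exactly div F.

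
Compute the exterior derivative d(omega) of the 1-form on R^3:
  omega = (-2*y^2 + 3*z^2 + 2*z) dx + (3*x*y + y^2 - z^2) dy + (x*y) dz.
d(omega) = (7*y) dx ∧ dy + (y - 6*z - 2) dx ∧ dz + (x + 2*z) dy ∧ dz

For a 1-form omega = sum_i f_i dx_i, the exterior derivative is
  d(omega) = sum_{i < j} (∂f_j/∂x_i - ∂f_i/∂x_j) dx_i ∧ dx_j.
  coefficient of dx ∧ dy: ∂f_2/∂x - ∂f_1/∂y = ∂(3*x*y + y^2 - z^2)/∂x - ∂(-2*y^2 + 3*z^2 + 2*z)/∂y = 7*y
  coefficient of dx ∧ dz: ∂f_3/∂x - ∂f_1/∂z = ∂(x*y)/∂x - ∂(-2*y^2 + 3*z^2 + 2*z)/∂z = y - 6*z - 2
  coefficient of dy ∧ dz: ∂f_3/∂y - ∂f_2/∂z = ∂(x*y)/∂y - ∂(3*x*y + y^2 - z^2)/∂z = x + 2*z
Assembling: d(omega) = (7*y) dx ∧ dy + (y - 6*z - 2) dx ∧ dz + (x + 2*z) dy ∧ dz.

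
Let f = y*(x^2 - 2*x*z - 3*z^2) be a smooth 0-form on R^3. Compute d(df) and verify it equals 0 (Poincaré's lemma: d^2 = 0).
d(df) = 0

Step 1: df = sum_i (∂f/∂x_i) dx_i = (2*y*(x - z)) dx + (x^2 - 2*x*z - 3*z^2) dy + (2*y*(-x - 3*z)) dz.
Step 2: Apply d again. Using the 1-form formula, the coefficient of dx ∧ dy in d(df) is ∂^2 f/∂x ∂y - ∂^2 f/∂y ∂x = (2*x - 2*z) - (2*x - 2*z) = 0 (equality of mixed partials for smooth f).
Similarly for dx ∧ dz and dy ∧ dz — all coefficients vanish. So d(df) = 0.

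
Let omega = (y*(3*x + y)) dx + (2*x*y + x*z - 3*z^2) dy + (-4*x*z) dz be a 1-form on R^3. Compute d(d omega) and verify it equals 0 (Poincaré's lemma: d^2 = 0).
d(d omega) = 0

Step 1: d omega = sum_{i<j} (∂f_j/∂x_i - ∂f_i/∂x_j) dx_i ∧ dx_j:
  coeff of dx ∧ dy: -3*x + z
  coeff of dx ∧ dz: -4*z
  coeff of dy ∧ dz: -x + 6*z
Step 2: Apply d again to each 2-form coefficient. The only possible 3-form in R^3 is dx ∧ dy ∧ dz, with coefficient
  ∂(coeff of dy∧dz)/∂x - ∂(coeff of dx∧dz)/∂y + ∂(coeff of dx∧dy)/∂z
  = ∂/∂x (-x + 6*z) - ∂/∂y (-4*z) + ∂/∂z (-3*x + z).
Each of these terms simplifies to sums of mixed partials that cancel in pairs. The result is 0 (by equality of mixed partials for smooth functions — Schwarz / Clairaut).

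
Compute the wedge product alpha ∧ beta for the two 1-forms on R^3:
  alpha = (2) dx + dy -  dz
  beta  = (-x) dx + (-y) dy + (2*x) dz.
alpha ∧ beta = (x - 2*y) dx ∧ dy + (3*x) dx ∧ dz + (2*x - y) dy ∧ dz

Distribute the wedge, using dx_i ∧ dx_j = -dx_j ∧ dx_i and dx_i ∧ dx_i = 0. For each pair (i, j) with i < j, the coefficient of dx_i ∧ dx_j in alpha ∧ beta is (alpha_i * beta_j - alpha_j * beta_i). Collecting: alpha ∧ beta = (x - 2*y) dx ∧ dy + (3*x) dx ∧ dz + (2*x - y) dy ∧ dz.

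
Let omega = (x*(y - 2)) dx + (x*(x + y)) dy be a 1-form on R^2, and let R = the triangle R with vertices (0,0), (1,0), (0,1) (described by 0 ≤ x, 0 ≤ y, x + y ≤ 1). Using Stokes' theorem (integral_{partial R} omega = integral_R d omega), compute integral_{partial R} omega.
integral_(partial R) omega = 1/3

Stokes: integral_partial_R omega = integral_R d omega with d omega = (∂Q/∂x - ∂P/∂y) dx ∧ dy.
  ∂Q/∂x = 2*x + y
  ∂P/∂y = x
  integrand = ∂Q/∂x - ∂P/∂y = x + y.
Integrating over R: integral_0^1 integral_0^{1-x} (x + y) dy dx = 1/3.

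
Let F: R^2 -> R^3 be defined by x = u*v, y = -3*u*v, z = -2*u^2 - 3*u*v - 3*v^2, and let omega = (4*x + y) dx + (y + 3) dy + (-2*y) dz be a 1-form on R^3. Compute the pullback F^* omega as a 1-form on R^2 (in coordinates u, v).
F^* omega = (v*(-24*u^2 - 8*u*v - 9)) du + (u*(-8*u*v - 36*v^2 - 9)) dv

Using F^*(f dg) = (f ∘ F) d(g ∘ F), substitute each coordinate x_i by F_i(u, v) in f_i, and replace dx_i by d F_i = (∂F_i/∂u) du + (∂F_i/∂v) dv.
  For the x component: f_1(F) = u*v; d F_1 = (v) du + (u) dv
  For the y component: f_2(F) = -3*u*v + 3; d F_2 = (-3*v) du + (-3*u) dv
  For the z component: f_3(F) = 6*u*v; d F_3 = (-4*u - 3*v) du + (-3*u - 6*v) dv
Combining and collecting du, dv coefficients:
  coeff of du: v*(-24*u^2 - 8*u*v - 9)
  coeff of dv: u*(-8*u*v - 36*v^2 - 9)
F^* omega = (v*(-24*u^2 - 8*u*v - 9)) du + (u*(-8*u*v - 36*v^2 - 9)) dv.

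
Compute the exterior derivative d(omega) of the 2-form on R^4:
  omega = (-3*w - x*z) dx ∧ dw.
d(omega) = (x) dx ∧ dz ∧ dw

For a 2-form omega = sum_{i<j} g_{ij} dx_i ∧ dx_j, the exterior derivative is
  d(omega) = sum_{i<j} d(g_{ij}) ∧ dx_i ∧ dx_j = sum_{i<j, k} (∂g_{ij}/∂x_k) dx_k ∧ dx_i ∧ dx_j.
Expand each term, using dx_k ∧ dx_i ∧ dx_j = sgn(permutation) dx_{(a)} ∧ dx_{(b)} ∧ dx_{(c)} with (a < b < c) sorted:
  d(-3*w - x*z) includes (∂/∂z)(-3*w - x*z) dz = (-x) dz, which multiplied by dx ∧ dw gives (x) dx ∧ dz ∧ dw
Collecting like 3-forms: d(omega) = (x) dx ∧ dz ∧ dw.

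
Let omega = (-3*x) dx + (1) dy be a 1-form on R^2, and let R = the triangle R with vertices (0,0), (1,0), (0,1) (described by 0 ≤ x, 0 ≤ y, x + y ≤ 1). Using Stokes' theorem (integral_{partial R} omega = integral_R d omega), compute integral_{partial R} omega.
integral_(partial R) omega = 0

Stokes: integral_partial_R omega = integral_R d omega with d omega = (∂Q/∂x - ∂P/∂y) dx ∧ dy.
  ∂Q/∂x = 0
  ∂P/∂y = 0
  integrand = ∂Q/∂x - ∂P/∂y = 0.
Integrating over R: integral_0^1 integral_0^{1-x} (0) dy dx = 0.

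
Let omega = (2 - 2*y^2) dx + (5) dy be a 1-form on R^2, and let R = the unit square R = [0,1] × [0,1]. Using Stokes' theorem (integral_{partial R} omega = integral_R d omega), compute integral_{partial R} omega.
integral_(partial R) omega = 2

Stokes: integral_partial_R omega = integral_R d omega with d omega = (∂Q/∂x - ∂P/∂y) dx ∧ dy.
  ∂Q/∂x = 0
  ∂P/∂y = -4*y
  integrand = ∂Q/∂x - ∂P/∂y = 4*y.
Integrating over R: integral_0^1 integral_0^1 (4*y) dx dy = 2.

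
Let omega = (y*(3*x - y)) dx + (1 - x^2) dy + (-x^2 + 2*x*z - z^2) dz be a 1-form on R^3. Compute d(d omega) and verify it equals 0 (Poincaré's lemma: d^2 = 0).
d(d omega) = 0

Step 1: d omega = sum_{i<j} (∂f_j/∂x_i - ∂f_i/∂x_j) dx_i ∧ dx_j:
  coeff of dx ∧ dy: -5*x + 2*y
  coeff of dx ∧ dz: -2*x + 2*z
  coeff of dy ∧ dz: 0
Step 2: Apply d again to each 2-form coefficient. The only possible 3-form in R^3 is dx ∧ dy ∧ dz, with coefficient
  ∂(coeff of dy∧dz)/∂x - ∂(coeff of dx∧dz)/∂y + ∂(coeff of dx∧dy)/∂z
  = ∂/∂x (0) - ∂/∂y (-2*x + 2*z) + ∂/∂z (-5*x + 2*y).
Each of these terms simplifies to sums of mixed partials that cancel in pairs. The result is 0 (by equality of mixed partials for smooth functions — Schwarz / Clairaut).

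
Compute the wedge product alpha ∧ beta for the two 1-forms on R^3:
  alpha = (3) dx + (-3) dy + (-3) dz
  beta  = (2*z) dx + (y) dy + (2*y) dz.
alpha ∧ beta = (3*y + 6*z) dx ∧ dy + (6*y + 6*z) dx ∧ dz + (-3*y) dy ∧ dz

Distribute the wedge, using dx_i ∧ dx_j = -dx_j ∧ dx_i and dx_i ∧ dx_i = 0. For each pair (i, j) with i < j, the coefficient of dx_i ∧ dx_j in alpha ∧ beta is (alpha_i * beta_j - alpha_j * beta_i). Collecting: alpha ∧ beta = (3*y + 6*z) dx ∧ dy + (6*y + 6*z) dx ∧ dz + (-3*y) dy ∧ dz.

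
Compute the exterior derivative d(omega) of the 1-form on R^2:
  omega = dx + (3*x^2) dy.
d(omega) = (6*x) dx ∧ dy

For a 1-form omega = sum_i f_i dx_i, the exterior derivative is
  d(omega) = sum_{i < j} (∂f_j/∂x_i - ∂f_i/∂x_j) dx_i ∧ dx_j.
  coefficient of dx ∧ dy: ∂f_2/∂x - ∂f_1/∂y = ∂(3*x^2)/∂x - ∂(1)/∂y = 6*x
Assembling: d(omega) = (6*x) dx ∧ dy.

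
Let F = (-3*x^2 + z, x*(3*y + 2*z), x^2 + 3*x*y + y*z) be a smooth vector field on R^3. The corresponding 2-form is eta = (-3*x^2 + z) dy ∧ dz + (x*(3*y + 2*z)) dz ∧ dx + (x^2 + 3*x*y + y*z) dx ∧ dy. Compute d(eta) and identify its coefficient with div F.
d(eta) = (-3*x + y) dx ∧ dy ∧ dz; div F = -3*x + y

For a 2-form in R^3 of the form above, applying d gives a 3-form with coefficient ∂P/∂x + ∂Q/∂y + ∂R/∂z:
  ∂P/∂x = -6*x
  ∂Q/∂y = 3*x
  ∂R/∂z = y
Sum = -3*x + y, which is exactly div F.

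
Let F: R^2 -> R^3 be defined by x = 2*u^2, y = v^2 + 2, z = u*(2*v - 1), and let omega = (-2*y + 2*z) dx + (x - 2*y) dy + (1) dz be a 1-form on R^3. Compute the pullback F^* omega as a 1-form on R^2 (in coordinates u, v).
F^* omega = (16*u^2*v - 8*u^2 - 8*u*v^2 - 16*u + 2*v - 1) du + (4*u^2*v + 2*u - 4*v^3 - 8*v) dv

Using F^*(f dg) = (f ∘ F) d(g ∘ F), substitute each coordinate x_i by F_i(u, v) in f_i, and replace dx_i by d F_i = (∂F_i/∂u) du + (∂F_i/∂v) dv.
  For the x component: f_1(F) = 4*u*v - 2*u - 2*v^2 - 4; d F_1 = (4*u) du + (0) dv
  For the y component: f_2(F) = 2*u^2 - 2*v^2 - 4; d F_2 = (0) du + (2*v) dv
  For the z component: f_3(F) = 1; d F_3 = (2*v - 1) du + (2*u) dv
Combining and collecting du, dv coefficients:
  coeff of du: 16*u^2*v - 8*u^2 - 8*u*v^2 - 16*u + 2*v - 1
  coeff of dv: 4*u^2*v + 2*u - 4*v^3 - 8*v
F^* omega = (16*u^2*v - 8*u^2 - 8*u*v^2 - 16*u + 2*v - 1) du + (4*u^2*v + 2*u - 4*v^3 - 8*v) dv.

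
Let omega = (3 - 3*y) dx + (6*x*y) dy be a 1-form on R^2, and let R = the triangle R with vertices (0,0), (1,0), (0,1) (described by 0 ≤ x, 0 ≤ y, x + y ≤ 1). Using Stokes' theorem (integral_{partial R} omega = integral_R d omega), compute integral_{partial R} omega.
integral_(partial R) omega = 5/2

Stokes: integral_partial_R omega = integral_R d omega with d omega = (∂Q/∂x - ∂P/∂y) dx ∧ dy.
  ∂Q/∂x = 6*y
  ∂P/∂y = -3
  integrand = ∂Q/∂x - ∂P/∂y = 6*y + 3.
Integrating over R: integral_0^1 integral_0^{1-x} (6*y + 3) dy dx = 5/2.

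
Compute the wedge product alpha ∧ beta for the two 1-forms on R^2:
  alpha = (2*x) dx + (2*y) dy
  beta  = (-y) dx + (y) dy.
alpha ∧ beta = (2*y*(x + y)) dx ∧ dy

Distribute the wedge, using dx_i ∧ dx_j = -dx_j ∧ dx_i and dx_i ∧ dx_i = 0. For each pair (i, j) with i < j, the coefficient of dx_i ∧ dx_j in alpha ∧ beta is (alpha_i * beta_j - alpha_j * beta_i). Collecting: alpha ∧ beta = (2*y*(x + y)) dx ∧ dy.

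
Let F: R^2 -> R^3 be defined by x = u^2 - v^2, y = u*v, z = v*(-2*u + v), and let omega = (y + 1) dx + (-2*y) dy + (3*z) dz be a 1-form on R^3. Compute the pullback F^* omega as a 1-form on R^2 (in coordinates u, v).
F^* omega = (2*u^2*v + 10*u*v^2 + 2*u - 6*v^3) du + (2*v*(5*u^2 - 10*u*v + 3*v^2 - 1)) dv

Using F^*(f dg) = (f ∘ F) d(g ∘ F), substitute each coordinate x_i by F_i(u, v) in f_i, and replace dx_i by d F_i = (∂F_i/∂u) du + (∂F_i/∂v) dv.
  For the x component: f_1(F) = u*v + 1; d F_1 = (2*u) du + (-2*v) dv
  For the y component: f_2(F) = -2*u*v; d F_2 = (v) du + (u) dv
  For the z component: f_3(F) = 3*v*(-2*u + v); d F_3 = (-2*v) du + (-2*u + 2*v) dv
Combining and collecting du, dv coefficients:
  coeff of du: 2*u^2*v + 10*u*v^2 + 2*u - 6*v^3
  coeff of dv: 2*v*(5*u^2 - 10*u*v + 3*v^2 - 1)
F^* omega = (2*u^2*v + 10*u*v^2 + 2*u - 6*v^3) du + (2*v*(5*u^2 - 10*u*v + 3*v^2 - 1)) dv.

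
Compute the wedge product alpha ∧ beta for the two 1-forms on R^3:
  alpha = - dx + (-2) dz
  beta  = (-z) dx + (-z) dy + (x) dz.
alpha ∧ beta = (z) dx ∧ dy + (-x - 2*z) dx ∧ dz + (-2*z) dy ∧ dz

Distribute the wedge, using dx_i ∧ dx_j = -dx_j ∧ dx_i and dx_i ∧ dx_i = 0. For each pair (i, j) with i < j, the coefficient of dx_i ∧ dx_j in alpha ∧ beta is (alpha_i * beta_j - alpha_j * beta_i). Collecting: alpha ∧ beta = (z) dx ∧ dy + (-x - 2*z) dx ∧ dz + (-2*z) dy ∧ dz.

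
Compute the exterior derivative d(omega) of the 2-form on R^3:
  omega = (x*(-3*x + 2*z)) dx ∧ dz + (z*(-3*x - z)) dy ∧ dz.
d(omega) = (-3*z) dx ∧ dy ∧ dz

For a 2-form omega = sum_{i<j} g_{ij} dx_i ∧ dx_j, the exterior derivative is
  d(omega) = sum_{i<j} d(g_{ij}) ∧ dx_i ∧ dx_j = sum_{i<j, k} (∂g_{ij}/∂x_k) dx_k ∧ dx_i ∧ dx_j.
Expand each term, using dx_k ∧ dx_i ∧ dx_j = sgn(permutation) dx_{(a)} ∧ dx_{(b)} ∧ dx_{(c)} with (a < b < c) sorted:
  d(z*(-3*x - z)) includes (∂/∂x)(z*(-3*x - z)) dx = (-3*z) dx, which multiplied by dy ∧ dz gives (-3*z) dx ∧ dy ∧ dz
Collecting like 3-forms: d(omega) = (-3*z) dx ∧ dy ∧ dz.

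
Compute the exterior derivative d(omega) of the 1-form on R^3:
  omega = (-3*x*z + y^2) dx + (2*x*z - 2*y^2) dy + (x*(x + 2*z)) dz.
d(omega) = (-2*y + 2*z) dx ∧ dy + (5*x + 2*z) dx ∧ dz + (-2*x) dy ∧ dz

For a 1-form omega = sum_i f_i dx_i, the exterior derivative is
  d(omega) = sum_{i < j} (∂f_j/∂x_i - ∂f_i/∂x_j) dx_i ∧ dx_j.
  coefficient of dx ∧ dy: ∂f_2/∂x - ∂f_1/∂y = ∂(2*x*z - 2*y^2)/∂x - ∂(-3*x*z + y^2)/∂y = -2*y + 2*z
  coefficient of dx ∧ dz: ∂f_3/∂x - ∂f_1/∂z = ∂(x*(x + 2*z))/∂x - ∂(-3*x*z + y^2)/∂z = 5*x + 2*z
  coefficient of dy ∧ dz: ∂f_3/∂y - ∂f_2/∂z = ∂(x*(x + 2*z))/∂y - ∂(2*x*z - 2*y^2)/∂z = -2*x
Assembling: d(omega) = (-2*y + 2*z) dx ∧ dy + (5*x + 2*z) dx ∧ dz + (-2*x) dy ∧ dz.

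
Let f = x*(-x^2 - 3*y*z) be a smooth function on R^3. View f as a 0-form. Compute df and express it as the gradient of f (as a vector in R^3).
df = (-3*x^2 - 3*y*z) dx + (-3*x*z) dy + (-3*x*y) dz; grad f = (-3*x^2 - 3*y*z, -3*x*z, -3*x*y)

For a 0-form f, d f = (∂f/∂x) dx + (∂f/∂y) dy + (∂f/∂z) dz. The components of the vector representation are exactly the entries of grad f in Cartesian coordinates:
  ∂f/∂x = -3*x^2 - 3*y*z
  ∂f/∂y = -3*x*z
  ∂f/∂z = -3*x*y.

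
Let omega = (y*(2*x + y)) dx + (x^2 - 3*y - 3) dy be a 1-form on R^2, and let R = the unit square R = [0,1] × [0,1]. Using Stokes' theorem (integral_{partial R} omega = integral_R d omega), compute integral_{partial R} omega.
integral_(partial R) omega = -1

Stokes: integral_partial_R omega = integral_R d omega with d omega = (∂Q/∂x - ∂P/∂y) dx ∧ dy.
  ∂Q/∂x = 2*x
  ∂P/∂y = 2*x + 2*y
  integrand = ∂Q/∂x - ∂P/∂y = -2*y.
Integrating over R: integral_0^1 integral_0^1 (-2*y) dx dy = -1.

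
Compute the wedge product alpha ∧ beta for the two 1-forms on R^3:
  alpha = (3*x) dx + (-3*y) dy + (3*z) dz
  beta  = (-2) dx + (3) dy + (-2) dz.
alpha ∧ beta = (9*x - 6*y) dx ∧ dy + (-6*x + 6*z) dx ∧ dz + (6*y - 9*z) dy ∧ dz

Distribute the wedge, using dx_i ∧ dx_j = -dx_j ∧ dx_i and dx_i ∧ dx_i = 0. For each pair (i, j) with i < j, the coefficient of dx_i ∧ dx_j in alpha ∧ beta is (alpha_i * beta_j - alpha_j * beta_i). Collecting: alpha ∧ beta = (9*x - 6*y) dx ∧ dy + (-6*x + 6*z) dx ∧ dz + (6*y - 9*z) dy ∧ dz.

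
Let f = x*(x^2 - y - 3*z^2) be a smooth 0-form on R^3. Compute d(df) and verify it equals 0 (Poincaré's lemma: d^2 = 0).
d(df) = 0

Step 1: df = sum_i (∂f/∂x_i) dx_i = (3*x^2 - y - 3*z^2) dx + (-x) dy + (-6*x*z) dz.
Step 2: Apply d again. Using the 1-form formula, the coefficient of dx ∧ dy in d(df) is ∂^2 f/∂x ∂y - ∂^2 f/∂y ∂x = (-1) - (-1) = 0 (equality of mixed partials for smooth f).
Similarly for dx ∧ dz and dy ∧ dz — all coefficients vanish. So d(df) = 0.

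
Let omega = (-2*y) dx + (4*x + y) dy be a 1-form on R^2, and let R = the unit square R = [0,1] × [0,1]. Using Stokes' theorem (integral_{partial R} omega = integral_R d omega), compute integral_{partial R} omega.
integral_(partial R) omega = 6

Stokes: integral_partial_R omega = integral_R d omega with d omega = (∂Q/∂x - ∂P/∂y) dx ∧ dy.
  ∂Q/∂x = 4
  ∂P/∂y = -2
  integrand = ∂Q/∂x - ∂P/∂y = 6.
Integrating over R: integral_0^1 integral_0^1 (6) dx dy = 6.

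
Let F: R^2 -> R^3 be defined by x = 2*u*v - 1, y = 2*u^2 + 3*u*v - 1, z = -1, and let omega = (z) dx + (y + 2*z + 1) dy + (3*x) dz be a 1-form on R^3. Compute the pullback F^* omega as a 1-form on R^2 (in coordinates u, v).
F^* omega = (8*u^3 + 18*u^2*v + 9*u*v^2 - 8*u - 8*v) du + (u*(6*u^2 + 9*u*v - 8)) dv

Using F^*(f dg) = (f ∘ F) d(g ∘ F), substitute each coordinate x_i by F_i(u, v) in f_i, and replace dx_i by d F_i = (∂F_i/∂u) du + (∂F_i/∂v) dv.
  For the x component: f_1(F) = -1; d F_1 = (2*v) du + (2*u) dv
  For the y component: f_2(F) = 2*u^2 + 3*u*v - 2; d F_2 = (4*u + 3*v) du + (3*u) dv
  For the z component: f_3(F) = 6*u*v - 3; d F_3 = (0) du + (0) dv
Combining and collecting du, dv coefficients:
  coeff of du: 8*u^3 + 18*u^2*v + 9*u*v^2 - 8*u - 8*v
  coeff of dv: u*(6*u^2 + 9*u*v - 8)
F^* omega = (8*u^3 + 18*u^2*v + 9*u*v^2 - 8*u - 8*v) du + (u*(6*u^2 + 9*u*v - 8)) dv.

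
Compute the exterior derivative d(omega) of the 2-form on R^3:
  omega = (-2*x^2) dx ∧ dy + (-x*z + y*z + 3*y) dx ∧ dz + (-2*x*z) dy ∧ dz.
d(omega) = (-3*z - 3) dx ∧ dy ∧ dz

For a 2-form omega = sum_{i<j} g_{ij} dx_i ∧ dx_j, the exterior derivative is
  d(omega) = sum_{i<j} d(g_{ij}) ∧ dx_i ∧ dx_j = sum_{i<j, k} (∂g_{ij}/∂x_k) dx_k ∧ dx_i ∧ dx_j.
Expand each term, using dx_k ∧ dx_i ∧ dx_j = sgn(permutation) dx_{(a)} ∧ dx_{(b)} ∧ dx_{(c)} with (a < b < c) sorted:
  d(-x*z + y*z + 3*y) includes (∂/∂y)(-x*z + y*z + 3*y) dy = (z + 3) dy, which multiplied by dx ∧ dz gives (-z - 3) dx ∧ dy ∧ dz
  d(-2*x*z) includes (∂/∂x)(-2*x*z) dx = (-2*z) dx, which multiplied by dy ∧ dz gives (-2*z) dx ∧ dy ∧ dz
Collecting like 3-forms: d(omega) = (-3*z - 3) dx ∧ dy ∧ dz.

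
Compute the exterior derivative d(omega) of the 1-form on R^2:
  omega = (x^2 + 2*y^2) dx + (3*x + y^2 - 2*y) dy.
d(omega) = (3 - 4*y) dx ∧ dy

For a 1-form omega = sum_i f_i dx_i, the exterior derivative is
  d(omega) = sum_{i < j} (∂f_j/∂x_i - ∂f_i/∂x_j) dx_i ∧ dx_j.
  coefficient of dx ∧ dy: ∂f_2/∂x - ∂f_1/∂y = ∂(3*x + y^2 - 2*y)/∂x - ∂(x^2 + 2*y^2)/∂y = 3 - 4*y
Assembling: d(omega) = (3 - 4*y) dx ∧ dy.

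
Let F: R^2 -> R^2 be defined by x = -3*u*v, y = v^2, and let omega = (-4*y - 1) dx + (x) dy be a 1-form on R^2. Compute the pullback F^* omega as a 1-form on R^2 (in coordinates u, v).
F^* omega = (12*v^3 + 3*v) du + (3*u*(2*v^2 + 1)) dv

Using F^*(f dg) = (f ∘ F) d(g ∘ F), substitute each coordinate x_i by F_i(u, v) in f_i, and replace dx_i by d F_i = (∂F_i/∂u) du + (∂F_i/∂v) dv.
  For the x component: f_1(F) = -4*v^2 - 1; d F_1 = (-3*v) du + (-3*u) dv
  For the y component: f_2(F) = -3*u*v; d F_2 = (0) du + (2*v) dv
Combining and collecting du, dv coefficients:
  coeff of du: 12*v^3 + 3*v
  coeff of dv: 3*u*(2*v^2 + 1)
F^* omega = (12*v^3 + 3*v) du + (3*u*(2*v^2 + 1)) dv.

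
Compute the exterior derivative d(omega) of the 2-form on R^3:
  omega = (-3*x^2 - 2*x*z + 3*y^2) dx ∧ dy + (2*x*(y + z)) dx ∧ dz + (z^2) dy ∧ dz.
d(omega) = (-4*x) dx ∧ dy ∧ dz

For a 2-form omega = sum_{i<j} g_{ij} dx_i ∧ dx_j, the exterior derivative is
  d(omega) = sum_{i<j} d(g_{ij}) ∧ dx_i ∧ dx_j = sum_{i<j, k} (∂g_{ij}/∂x_k) dx_k ∧ dx_i ∧ dx_j.
Expand each term, using dx_k ∧ dx_i ∧ dx_j = sgn(permutation) dx_{(a)} ∧ dx_{(b)} ∧ dx_{(c)} with (a < b < c) sorted:
  d(-3*x^2 - 2*x*z + 3*y^2) includes (∂/∂z)(-3*x^2 - 2*x*z + 3*y^2) dz = (-2*x) dz, which multiplied by dx ∧ dy gives (-2*x) dx ∧ dy ∧ dz
  d(2*x*(y + z)) includes (∂/∂y)(2*x*(y + z)) dy = (2*x) dy, which multiplied by dx ∧ dz gives (-2*x) dx ∧ dy ∧ dz
Collecting like 3-forms: d(omega) = (-4*x) dx ∧ dy ∧ dz.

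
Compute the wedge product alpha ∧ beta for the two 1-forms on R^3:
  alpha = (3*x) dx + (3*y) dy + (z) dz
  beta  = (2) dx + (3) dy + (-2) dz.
alpha ∧ beta = (9*x - 6*y) dx ∧ dy + (-6*x - 2*z) dx ∧ dz + (-6*y - 3*z) dy ∧ dz

Distribute the wedge, using dx_i ∧ dx_j = -dx_j ∧ dx_i and dx_i ∧ dx_i = 0. For each pair (i, j) with i < j, the coefficient of dx_i ∧ dx_j in alpha ∧ beta is (alpha_i * beta_j - alpha_j * beta_i). Collecting: alpha ∧ beta = (9*x - 6*y) dx ∧ dy + (-6*x - 2*z) dx ∧ dz + (-6*y - 3*z) dy ∧ dz.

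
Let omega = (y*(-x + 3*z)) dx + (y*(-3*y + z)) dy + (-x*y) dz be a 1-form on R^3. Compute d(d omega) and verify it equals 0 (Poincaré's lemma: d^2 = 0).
d(d omega) = 0

Step 1: d omega = sum_{i<j} (∂f_j/∂x_i - ∂f_i/∂x_j) dx_i ∧ dx_j:
  coeff of dx ∧ dy: x - 3*z
  coeff of dx ∧ dz: -4*y
  coeff of dy ∧ dz: -x - y
Step 2: Apply d again to each 2-form coefficient. The only possible 3-form in R^3 is dx ∧ dy ∧ dz, with coefficient
  ∂(coeff of dy∧dz)/∂x - ∂(coeff of dx∧dz)/∂y + ∂(coeff of dx∧dy)/∂z
  = ∂/∂x (-x - y) - ∂/∂y (-4*y) + ∂/∂z (x - 3*z).
Each of these terms simplifies to sums of mixed partials that cancel in pairs. The result is 0 (by equality of mixed partials for smooth functions — Schwarz / Clairaut).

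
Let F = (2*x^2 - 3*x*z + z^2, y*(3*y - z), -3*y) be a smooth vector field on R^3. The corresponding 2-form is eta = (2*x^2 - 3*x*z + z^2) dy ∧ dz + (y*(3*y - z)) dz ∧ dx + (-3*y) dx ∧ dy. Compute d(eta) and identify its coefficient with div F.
d(eta) = (4*x + 6*y - 4*z) dx ∧ dy ∧ dz; div F = 4*x + 6*y - 4*z

For a 2-form in R^3 of the form above, applying d gives a 3-form with coefficient ∂P/∂x + ∂Q/∂y + ∂R/∂z:
  ∂P/∂x = 4*x - 3*z
  ∂Q/∂y = 6*y - z
  ∂R/∂z = 0
Sum = 4*x + 6*y - 4*z, which is exactly div F.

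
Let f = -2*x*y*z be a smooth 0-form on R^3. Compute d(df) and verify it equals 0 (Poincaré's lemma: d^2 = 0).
d(df) = 0

Step 1: df = sum_i (∂f/∂x_i) dx_i = (-2*y*z) dx + (-2*x*z) dy + (-2*x*y) dz.
Step 2: Apply d again. Using the 1-form formula, the coefficient of dx ∧ dy in d(df) is ∂^2 f/∂x ∂y - ∂^2 f/∂y ∂x = (-2*z) - (-2*z) = 0 (equality of mixed partials for smooth f).
Similarly for dx ∧ dz and dy ∧ dz — all coefficients vanish. So d(df) = 0.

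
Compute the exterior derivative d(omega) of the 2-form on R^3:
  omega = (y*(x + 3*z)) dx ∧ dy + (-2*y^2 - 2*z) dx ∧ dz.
d(omega) = (7*y) dx ∧ dy ∧ dz

For a 2-form omega = sum_{i<j} g_{ij} dx_i ∧ dx_j, the exterior derivative is
  d(omega) = sum_{i<j} d(g_{ij}) ∧ dx_i ∧ dx_j = sum_{i<j, k} (∂g_{ij}/∂x_k) dx_k ∧ dx_i ∧ dx_j.
Expand each term, using dx_k ∧ dx_i ∧ dx_j = sgn(permutation) dx_{(a)} ∧ dx_{(b)} ∧ dx_{(c)} with (a < b < c) sorted:
  d(y*(x + 3*z)) includes (∂/∂z)(y*(x + 3*z)) dz = (3*y) dz, which multiplied by dx ∧ dy gives (3*y) dx ∧ dy ∧ dz
  d(-2*y^2 - 2*z) includes (∂/∂y)(-2*y^2 - 2*z) dy = (-4*y) dy, which multiplied by dx ∧ dz gives (4*y) dx ∧ dy ∧ dz
Collecting like 3-forms: d(omega) = (7*y) dx ∧ dy ∧ dz.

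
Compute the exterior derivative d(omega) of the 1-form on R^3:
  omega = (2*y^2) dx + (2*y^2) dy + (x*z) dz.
d(omega) = (-4*y) dx ∧ dy + (z) dx ∧ dz

For a 1-form omega = sum_i f_i dx_i, the exterior derivative is
  d(omega) = sum_{i < j} (∂f_j/∂x_i - ∂f_i/∂x_j) dx_i ∧ dx_j.
  coefficient of dx ∧ dy: ∂f_2/∂x - ∂f_1/∂y = ∂(2*y^2)/∂x - ∂(2*y^2)/∂y = -4*y
  coefficient of dx ∧ dz: ∂f_3/∂x - ∂f_1/∂z = ∂(x*z)/∂x - ∂(2*y^2)/∂z = z
Assembling: d(omega) = (-4*y) dx ∧ dy + (z) dx ∧ dz.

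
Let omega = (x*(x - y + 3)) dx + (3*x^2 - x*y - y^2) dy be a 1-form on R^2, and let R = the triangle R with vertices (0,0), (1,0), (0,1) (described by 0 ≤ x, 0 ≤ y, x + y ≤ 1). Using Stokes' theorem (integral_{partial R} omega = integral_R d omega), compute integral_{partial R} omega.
integral_(partial R) omega = 1

Stokes: integral_partial_R omega = integral_R d omega with d omega = (∂Q/∂x - ∂P/∂y) dx ∧ dy.
  ∂Q/∂x = 6*x - y
  ∂P/∂y = -x
  integrand = ∂Q/∂x - ∂P/∂y = 7*x - y.
Integrating over R: integral_0^1 integral_0^{1-x} (7*x - y) dy dx = 1.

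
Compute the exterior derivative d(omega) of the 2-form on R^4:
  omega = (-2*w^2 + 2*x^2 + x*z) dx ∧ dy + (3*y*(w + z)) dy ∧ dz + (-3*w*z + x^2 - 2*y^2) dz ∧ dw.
d(omega) = (x) dx ∧ dy ∧ dz + (-4*w) dx ∧ dy ∧ dw + (-y) dy ∧ dz ∧ dw + (2*x) dx ∧ dz ∧ dw

For a 2-form omega = sum_{i<j} g_{ij} dx_i ∧ dx_j, the exterior derivative is
  d(omega) = sum_{i<j} d(g_{ij}) ∧ dx_i ∧ dx_j = sum_{i<j, k} (∂g_{ij}/∂x_k) dx_k ∧ dx_i ∧ dx_j.
Expand each term, using dx_k ∧ dx_i ∧ dx_j = sgn(permutation) dx_{(a)} ∧ dx_{(b)} ∧ dx_{(c)} with (a < b < c) sorted:
  d(-2*w^2 + 2*x^2 + x*z) includes (∂/∂z)(-2*w^2 + 2*x^2 + x*z) dz = (x) dz, which multiplied by dx ∧ dy gives (x) dx ∧ dy ∧ dz
  d(-2*w^2 + 2*x^2 + x*z) includes (∂/∂w)(-2*w^2 + 2*x^2 + x*z) dw = (-4*w) dw, which multiplied by dx ∧ dy gives (-4*w) dx ∧ dy ∧ dw
  d(3*y*(w + z)) includes (∂/∂w)(3*y*(w + z)) dw = (3*y) dw, which multiplied by dy ∧ dz gives (3*y) dy ∧ dz ∧ dw
  d(-3*w*z + x^2 - 2*y^2) includes (∂/∂x)(-3*w*z + x^2 - 2*y^2) dx = (2*x) dx, which multiplied by dz ∧ dw gives (2*x) dx ∧ dz ∧ dw
  d(-3*w*z + x^2 - 2*y^2) includes (∂/∂y)(-3*w*z + x^2 - 2*y^2) dy = (-4*y) dy, which multiplied by dz ∧ dw gives (-4*y) dy ∧ dz ∧ dw
Collecting like 3-forms: d(omega) = (x) dx ∧ dy ∧ dz + (-4*w) dx ∧ dy ∧ dw + (-y) dy ∧ dz ∧ dw + (2*x) dx ∧ dz ∧ dw.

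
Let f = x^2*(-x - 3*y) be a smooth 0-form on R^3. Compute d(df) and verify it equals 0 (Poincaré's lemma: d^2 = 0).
d(df) = 0

Step 1: df = sum_i (∂f/∂x_i) dx_i = (3*x*(-x - 2*y)) dx + (-3*x^2) dy + (0) dz.
Step 2: Apply d again. Using the 1-form formula, the coefficient of dx ∧ dy in d(df) is ∂^2 f/∂x ∂y - ∂^2 f/∂y ∂x = (-6*x) - (-6*x) = 0 (equality of mixed partials for smooth f).
Similarly for dx ∧ dz and dy ∧ dz — all coefficients vanish. So d(df) = 0.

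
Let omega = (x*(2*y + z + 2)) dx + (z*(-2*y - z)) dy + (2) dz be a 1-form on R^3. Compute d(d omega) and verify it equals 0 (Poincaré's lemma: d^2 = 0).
d(d omega) = 0

Step 1: d omega = sum_{i<j} (∂f_j/∂x_i - ∂f_i/∂x_j) dx_i ∧ dx_j:
  coeff of dx ∧ dy: -2*x
  coeff of dx ∧ dz: -x
  coeff of dy ∧ dz: 2*y + 2*z
Step 2: Apply d again to each 2-form coefficient. The only possible 3-form in R^3 is dx ∧ dy ∧ dz, with coefficient
  ∂(coeff of dy∧dz)/∂x - ∂(coeff of dx∧dz)/∂y + ∂(coeff of dx∧dy)/∂z
  = ∂/∂x (2*y + 2*z) - ∂/∂y (-x) + ∂/∂z (-2*x).
Each of these terms simplifies to sums of mixed partials that cancel in pairs. The result is 0 (by equality of mixed partials for smooth functions — Schwarz / Clairaut).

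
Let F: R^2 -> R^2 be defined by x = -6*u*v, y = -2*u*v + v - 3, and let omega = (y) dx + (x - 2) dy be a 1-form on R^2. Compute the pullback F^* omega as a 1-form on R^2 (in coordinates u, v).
F^* omega = (2*v*(12*u*v - 3*v + 11)) du + (24*u^2*v - 12*u*v + 22*u - 2) dv

Using F^*(f dg) = (f ∘ F) d(g ∘ F), substitute each coordinate x_i by F_i(u, v) in f_i, and replace dx_i by d F_i = (∂F_i/∂u) du + (∂F_i/∂v) dv.
  For the x component: f_1(F) = -2*u*v + v - 3; d F_1 = (-6*v) du + (-6*u) dv
  For the y component: f_2(F) = -6*u*v - 2; d F_2 = (-2*v) du + (1 - 2*u) dv
Combining and collecting du, dv coefficients:
  coeff of du: 2*v*(12*u*v - 3*v + 11)
  coeff of dv: 24*u^2*v - 12*u*v + 22*u - 2
F^* omega = (2*v*(12*u*v - 3*v + 11)) du + (24*u^2*v - 12*u*v + 22*u - 2) dv.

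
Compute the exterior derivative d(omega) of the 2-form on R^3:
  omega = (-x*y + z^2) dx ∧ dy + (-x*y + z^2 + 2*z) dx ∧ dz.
d(omega) = (x + 2*z) dx ∧ dy ∧ dz

For a 2-form omega = sum_{i<j} g_{ij} dx_i ∧ dx_j, the exterior derivative is
  d(omega) = sum_{i<j} d(g_{ij}) ∧ dx_i ∧ dx_j = sum_{i<j, k} (∂g_{ij}/∂x_k) dx_k ∧ dx_i ∧ dx_j.
Expand each term, using dx_k ∧ dx_i ∧ dx_j = sgn(permutation) dx_{(a)} ∧ dx_{(b)} ∧ dx_{(c)} with (a < b < c) sorted:
  d(-x*y + z^2) includes (∂/∂z)(-x*y + z^2) dz = (2*z) dz, which multiplied by dx ∧ dy gives (2*z) dx ∧ dy ∧ dz
  d(-x*y + z^2 + 2*z) includes (∂/∂y)(-x*y + z^2 + 2*z) dy = (-x) dy, which multiplied by dx ∧ dz gives (x) dx ∧ dy ∧ dz
Collecting like 3-forms: d(omega) = (x + 2*z) dx ∧ dy ∧ dz.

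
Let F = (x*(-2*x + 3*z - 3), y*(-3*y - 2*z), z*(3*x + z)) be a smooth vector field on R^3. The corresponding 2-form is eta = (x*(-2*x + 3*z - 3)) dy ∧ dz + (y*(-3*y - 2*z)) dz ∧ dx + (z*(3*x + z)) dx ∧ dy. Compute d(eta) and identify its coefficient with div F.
d(eta) = (-x - 6*y + 3*z - 3) dx ∧ dy ∧ dz; div F = -x - 6*y + 3*z - 3

For a 2-form in R^3 of the form above, applying d gives a 3-form with coefficient ∂P/∂x + ∂Q/∂y + ∂R/∂z:
  ∂P/∂x = -4*x + 3*z - 3
  ∂Q/∂y = -6*y - 2*z
  ∂R/∂z = 3*x + 2*z
Sum = -x - 6*y + 3*z - 3, which is exactly div F.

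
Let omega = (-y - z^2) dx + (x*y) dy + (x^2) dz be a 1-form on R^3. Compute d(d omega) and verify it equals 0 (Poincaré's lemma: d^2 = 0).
d(d omega) = 0

Step 1: d omega = sum_{i<j} (∂f_j/∂x_i - ∂f_i/∂x_j) dx_i ∧ dx_j:
  coeff of dx ∧ dy: y + 1
  coeff of dx ∧ dz: 2*x + 2*z
  coeff of dy ∧ dz: 0
Step 2: Apply d again to each 2-form coefficient. The only possible 3-form in R^3 is dx ∧ dy ∧ dz, with coefficient
  ∂(coeff of dy∧dz)/∂x - ∂(coeff of dx∧dz)/∂y + ∂(coeff of dx∧dy)/∂z
  = ∂/∂x (0) - ∂/∂y (2*x + 2*z) + ∂/∂z (y + 1).
Each of these terms simplifies to sums of mixed partials that cancel in pairs. The result is 0 (by equality of mixed partials for smooth functions — Schwarz / Clairaut).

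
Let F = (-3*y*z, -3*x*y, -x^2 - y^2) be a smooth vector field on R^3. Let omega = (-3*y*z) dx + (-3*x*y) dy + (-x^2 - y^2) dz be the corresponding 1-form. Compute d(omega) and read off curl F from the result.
d(omega) = (-2*y) dy ∧ dz + (2*x - 3*y) dz ∧ dx + (-3*y + 3*z) dx ∧ dy; curl F = (-2*y, 2*x - 3*y, -3*y + 3*z)

d omega = sum_{i<j} (∂f_j/∂x_i - ∂f_i/∂x_j) dx_i ∧ dx_j. Under the identification (dy ∧ dz, dz ∧ dx, dx ∧ dy) ↔ (e_x, e_y, e_z), the coefficients are exactly the components of curl F. Compute:
  ∂R/∂y - ∂Q/∂z = (-2*y) - (0) = -2*y
  ∂P/∂z - ∂R/∂x = (-3*y) - (-2*x) = 2*x - 3*y
  ∂Q/∂x - ∂P/∂y = (-3*y) - (-3*z) = -3*y + 3*z.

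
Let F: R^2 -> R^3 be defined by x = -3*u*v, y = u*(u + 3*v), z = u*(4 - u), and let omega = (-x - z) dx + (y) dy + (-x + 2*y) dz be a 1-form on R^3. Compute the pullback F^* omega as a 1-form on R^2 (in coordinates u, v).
F^* omega = (2*u*(-u^2 - 6*u*v + 4*u + 24*v)) du + (12*u^2) dv

Using F^*(f dg) = (f ∘ F) d(g ∘ F), substitute each coordinate x_i by F_i(u, v) in f_i, and replace dx_i by d F_i = (∂F_i/∂u) du + (∂F_i/∂v) dv.
  For the x component: f_1(F) = u*(u + 3*v - 4); d F_1 = (-3*v) du + (-3*u) dv
  For the y component: f_2(F) = u*(u + 3*v); d F_2 = (2*u + 3*v) du + (3*u) dv
  For the z component: f_3(F) = u*(2*u + 9*v); d F_3 = (4 - 2*u) du + (0) dv
Combining and collecting du, dv coefficients:
  coeff of du: 2*u*(-u^2 - 6*u*v + 4*u + 24*v)
  coeff of dv: 12*u^2
F^* omega = (2*u*(-u^2 - 6*u*v + 4*u + 24*v)) du + (12*u^2) dv.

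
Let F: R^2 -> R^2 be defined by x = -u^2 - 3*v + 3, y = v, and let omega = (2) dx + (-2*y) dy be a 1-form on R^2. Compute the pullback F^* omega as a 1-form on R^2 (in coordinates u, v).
F^* omega = (-4*u) du + (-2*v - 6) dv

Using F^*(f dg) = (f ∘ F) d(g ∘ F), substitute each coordinate x_i by F_i(u, v) in f_i, and replace dx_i by d F_i = (∂F_i/∂u) du + (∂F_i/∂v) dv.
  For the x component: f_1(F) = 2; d F_1 = (-2*u) du + (-3) dv
  For the y component: f_2(F) = -2*v; d F_2 = (0) du + (1) dv
Combining and collecting du, dv coefficients:
  coeff of du: -4*u
  coeff of dv: -2*v - 6
F^* omega = (-4*u) du + (-2*v - 6) dv.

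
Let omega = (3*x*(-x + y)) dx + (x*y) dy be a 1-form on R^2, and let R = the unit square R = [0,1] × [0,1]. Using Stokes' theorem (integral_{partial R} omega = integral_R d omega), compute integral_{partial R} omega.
integral_(partial R) omega = -1

Stokes: integral_partial_R omega = integral_R d omega with d omega = (∂Q/∂x - ∂P/∂y) dx ∧ dy.
  ∂Q/∂x = y
  ∂P/∂y = 3*x
  integrand = ∂Q/∂x - ∂P/∂y = -3*x + y.
Integrating over R: integral_0^1 integral_0^1 (-3*x + y) dx dy = -1.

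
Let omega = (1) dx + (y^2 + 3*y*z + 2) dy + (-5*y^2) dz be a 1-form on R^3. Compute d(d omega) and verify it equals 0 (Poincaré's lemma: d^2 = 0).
d(d omega) = 0

Step 1: d omega = sum_{i<j} (∂f_j/∂x_i - ∂f_i/∂x_j) dx_i ∧ dx_j:
  coeff of dx ∧ dy: 0
  coeff of dx ∧ dz: 0
  coeff of dy ∧ dz: -13*y
Step 2: Apply d again to each 2-form coefficient. The only possible 3-form in R^3 is dx ∧ dy ∧ dz, with coefficient
  ∂(coeff of dy∧dz)/∂x - ∂(coeff of dx∧dz)/∂y + ∂(coeff of dx∧dy)/∂z
  = ∂/∂x (-13*y) - ∂/∂y (0) + ∂/∂z (0).
Each of these terms simplifies to sums of mixed partials that cancel in pairs. The result is 0 (by equality of mixed partials for smooth functions — Schwarz / Clairaut).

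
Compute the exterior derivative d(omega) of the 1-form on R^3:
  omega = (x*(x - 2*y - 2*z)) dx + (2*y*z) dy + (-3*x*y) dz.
d(omega) = (2*x) dx ∧ dy + (2*x - 3*y) dx ∧ dz + (-3*x - 2*y) dy ∧ dz

For a 1-form omega = sum_i f_i dx_i, the exterior derivative is
  d(omega) = sum_{i < j} (∂f_j/∂x_i - ∂f_i/∂x_j) dx_i ∧ dx_j.
  coefficient of dx ∧ dy: ∂f_2/∂x - ∂f_1/∂y = ∂(2*y*z)/∂x - ∂(x*(x - 2*y - 2*z))/∂y = 2*x
  coefficient of dx ∧ dz: ∂f_3/∂x - ∂f_1/∂z = ∂(-3*x*y)/∂x - ∂(x*(x - 2*y - 2*z))/∂z = 2*x - 3*y
  coefficient of dy ∧ dz: ∂f_3/∂y - ∂f_2/∂z = ∂(-3*x*y)/∂y - ∂(2*y*z)/∂z = -3*x - 2*y
Assembling: d(omega) = (2*x) dx ∧ dy + (2*x - 3*y) dx ∧ dz + (-3*x - 2*y) dy ∧ dz.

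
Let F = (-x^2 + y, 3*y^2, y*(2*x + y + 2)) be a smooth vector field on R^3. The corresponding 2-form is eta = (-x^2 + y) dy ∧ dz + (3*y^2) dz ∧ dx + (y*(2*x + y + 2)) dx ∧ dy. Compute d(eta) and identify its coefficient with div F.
d(eta) = (-2*x + 6*y) dx ∧ dy ∧ dz; div F = -2*x + 6*y

For a 2-form in R^3 of the form above, applying d gives a 3-form with coefficient ∂P/∂x + ∂Q/∂y + ∂R/∂z:
  ∂P/∂x = -2*x
  ∂Q/∂y = 6*y
  ∂R/∂z = 0
Sum = -2*x + 6*y, which is exactly div F.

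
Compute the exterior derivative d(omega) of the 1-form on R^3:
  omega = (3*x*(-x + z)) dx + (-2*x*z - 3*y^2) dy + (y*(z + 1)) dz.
d(omega) = (-2*z) dx ∧ dy + (-3*x) dx ∧ dz + (2*x + z + 1) dy ∧ dz

For a 1-form omega = sum_i f_i dx_i, the exterior derivative is
  d(omega) = sum_{i < j} (∂f_j/∂x_i - ∂f_i/∂x_j) dx_i ∧ dx_j.
  coefficient of dx ∧ dy: ∂f_2/∂x - ∂f_1/∂y = ∂(-2*x*z - 3*y^2)/∂x - ∂(3*x*(-x + z))/∂y = -2*z
  coefficient of dx ∧ dz: ∂f_3/∂x - ∂f_1/∂z = ∂(y*(z + 1))/∂x - ∂(3*x*(-x + z))/∂z = -3*x
  coefficient of dy ∧ dz: ∂f_3/∂y - ∂f_2/∂z = ∂(y*(z + 1))/∂y - ∂(-2*x*z - 3*y^2)/∂z = 2*x + z + 1
Assembling: d(omega) = (-2*z) dx ∧ dy + (-3*x) dx ∧ dz + (2*x + z + 1) dy ∧ dz.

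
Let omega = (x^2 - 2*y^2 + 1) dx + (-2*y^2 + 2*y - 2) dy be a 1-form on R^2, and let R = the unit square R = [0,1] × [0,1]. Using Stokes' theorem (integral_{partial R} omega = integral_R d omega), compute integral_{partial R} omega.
integral_(partial R) omega = 2

Stokes: integral_partial_R omega = integral_R d omega with d omega = (∂Q/∂x - ∂P/∂y) dx ∧ dy.
  ∂Q/∂x = 0
  ∂P/∂y = -4*y
  integrand = ∂Q/∂x - ∂P/∂y = 4*y.
Integrating over R: integral_0^1 integral_0^1 (4*y) dx dy = 2.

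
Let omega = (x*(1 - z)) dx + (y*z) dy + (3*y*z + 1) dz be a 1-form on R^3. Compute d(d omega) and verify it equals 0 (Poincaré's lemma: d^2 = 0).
d(d omega) = 0

Step 1: d omega = sum_{i<j} (∂f_j/∂x_i - ∂f_i/∂x_j) dx_i ∧ dx_j:
  coeff of dx ∧ dy: 0
  coeff of dx ∧ dz: x
  coeff of dy ∧ dz: -y + 3*z
Step 2: Apply d again to each 2-form coefficient. The only possible 3-form in R^3 is dx ∧ dy ∧ dz, with coefficient
  ∂(coeff of dy∧dz)/∂x - ∂(coeff of dx∧dz)/∂y + ∂(coeff of dx∧dy)/∂z
  = ∂/∂x (-y + 3*z) - ∂/∂y (x) + ∂/∂z (0).
Each of these terms simplifies to sums of mixed partials that cancel in pairs. The result is 0 (by equality of mixed partials for smooth functions — Schwarz / Clairaut).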